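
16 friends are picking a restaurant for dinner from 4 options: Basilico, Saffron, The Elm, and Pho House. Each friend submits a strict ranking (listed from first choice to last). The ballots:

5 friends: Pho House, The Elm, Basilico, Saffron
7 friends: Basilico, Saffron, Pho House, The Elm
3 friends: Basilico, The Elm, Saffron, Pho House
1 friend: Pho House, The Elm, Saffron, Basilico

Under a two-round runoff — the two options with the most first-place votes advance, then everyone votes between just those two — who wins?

Basilico

Round 1 first-place votes: Basilico 10, Saffron 0, The Elm 0, Pho House 6.
Basilico and Pho House advance.
Runoff: Basilico is preferred to Pho House by 10 voters; Pho House by 6.
Basilico wins the runoff.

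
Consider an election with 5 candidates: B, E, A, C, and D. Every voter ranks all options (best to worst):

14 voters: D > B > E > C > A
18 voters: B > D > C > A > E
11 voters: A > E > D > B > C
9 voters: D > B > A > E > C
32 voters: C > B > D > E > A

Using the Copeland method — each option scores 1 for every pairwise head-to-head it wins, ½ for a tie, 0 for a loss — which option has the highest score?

B

B: beats E, A, C, and D → score 4.
E: beats A; loses to B, C, and D → score 1.
A: loses to B, E, C, and D → score 0.
C: beats E and A; loses to B and D → score 2.
D: beats E, A, and C; loses to B → score 3.
B has the best pairwise record.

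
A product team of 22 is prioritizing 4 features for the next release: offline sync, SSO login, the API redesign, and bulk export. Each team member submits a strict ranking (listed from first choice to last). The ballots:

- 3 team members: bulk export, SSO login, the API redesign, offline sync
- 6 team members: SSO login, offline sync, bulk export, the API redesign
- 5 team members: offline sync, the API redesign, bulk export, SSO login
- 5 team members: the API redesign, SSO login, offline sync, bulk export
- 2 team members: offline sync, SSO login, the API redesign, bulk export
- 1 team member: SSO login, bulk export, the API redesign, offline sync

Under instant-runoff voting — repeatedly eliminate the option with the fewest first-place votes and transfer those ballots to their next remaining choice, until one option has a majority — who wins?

Round 1: offline sync 7, SSO login 7, the API redesign 5, bulk export 3. Eliminate bulk export.
Round 2: offline sync 7, SSO login 10, the API redesign 5. Eliminate the API redesign.
Round 3: offline sync 7, SSO login 15. SSO login has a majority.

SSO login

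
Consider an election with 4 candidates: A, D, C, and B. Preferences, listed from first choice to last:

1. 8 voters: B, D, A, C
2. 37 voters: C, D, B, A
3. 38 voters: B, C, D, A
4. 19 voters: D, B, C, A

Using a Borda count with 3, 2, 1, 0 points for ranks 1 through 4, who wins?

A: 8·1 + 37·0 + 38·0 + 19·0 = 8
D: 8·2 + 37·2 + 38·1 + 19·3 = 185
C: 8·0 + 37·3 + 38·2 + 19·1 = 206
B: 8·3 + 37·1 + 38·3 + 19·2 = 213
B has the highest Borda score (213).

B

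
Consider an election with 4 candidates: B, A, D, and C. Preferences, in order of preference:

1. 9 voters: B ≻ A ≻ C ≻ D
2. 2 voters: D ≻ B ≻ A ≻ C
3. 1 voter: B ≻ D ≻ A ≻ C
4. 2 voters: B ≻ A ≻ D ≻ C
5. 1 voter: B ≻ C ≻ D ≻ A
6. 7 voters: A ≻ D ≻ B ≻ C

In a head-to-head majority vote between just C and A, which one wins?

Voters preferring C to A: 1; preferring A to C: 21.
A wins the head-to-head.

A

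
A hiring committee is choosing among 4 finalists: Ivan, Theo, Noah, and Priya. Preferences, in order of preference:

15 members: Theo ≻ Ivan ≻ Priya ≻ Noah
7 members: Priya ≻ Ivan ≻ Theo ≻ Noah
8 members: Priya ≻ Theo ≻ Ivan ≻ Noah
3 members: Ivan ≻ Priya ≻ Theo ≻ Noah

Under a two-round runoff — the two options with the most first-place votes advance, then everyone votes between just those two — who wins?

Round 1 first-place votes: Ivan 3, Theo 15, Noah 0, Priya 15.
Theo and Priya advance.
Runoff: Theo is preferred to Priya by 15 voters; Priya by 18.
Priya wins the runoff.

Priya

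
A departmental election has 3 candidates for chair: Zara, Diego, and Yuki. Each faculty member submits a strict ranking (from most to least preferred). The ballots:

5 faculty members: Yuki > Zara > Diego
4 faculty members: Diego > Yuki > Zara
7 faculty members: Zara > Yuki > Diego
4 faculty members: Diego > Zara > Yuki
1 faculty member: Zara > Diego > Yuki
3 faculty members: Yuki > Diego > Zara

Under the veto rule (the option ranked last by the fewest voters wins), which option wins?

Yuki

Last-place votes: Zara 7, Diego 12, Yuki 5.
Yuki is ranked last by the fewest voters, so Yuki wins.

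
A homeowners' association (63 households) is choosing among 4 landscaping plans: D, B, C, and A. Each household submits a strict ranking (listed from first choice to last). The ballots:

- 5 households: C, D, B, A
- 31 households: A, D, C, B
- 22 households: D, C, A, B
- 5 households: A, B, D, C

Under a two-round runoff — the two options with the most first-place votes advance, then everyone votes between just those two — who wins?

Round 1 first-place votes: D 22, B 0, C 5, A 36.
A and D advance.
Runoff: A is preferred to D by 36 voters; D by 27.
A wins the runoff.

A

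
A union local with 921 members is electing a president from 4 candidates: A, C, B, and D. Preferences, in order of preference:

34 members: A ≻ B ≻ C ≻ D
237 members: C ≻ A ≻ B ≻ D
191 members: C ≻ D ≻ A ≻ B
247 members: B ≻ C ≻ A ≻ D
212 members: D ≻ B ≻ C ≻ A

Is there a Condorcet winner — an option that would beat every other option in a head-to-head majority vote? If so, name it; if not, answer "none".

Checking pairwise contests:
C beats A 887–34.
B beats C 493–428.
A beats B 462–459.
A beats D 518–403.
Every option loses at least one head-to-head, so there is no Condorcet winner.

none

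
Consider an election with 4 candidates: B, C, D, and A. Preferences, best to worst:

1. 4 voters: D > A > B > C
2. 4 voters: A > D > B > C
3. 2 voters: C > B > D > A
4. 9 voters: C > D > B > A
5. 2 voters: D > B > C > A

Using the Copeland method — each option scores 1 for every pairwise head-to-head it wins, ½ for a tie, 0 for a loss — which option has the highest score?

C

B: beats A; loses to C and D → score 1.
C: beats B, D, and A → score 3.
D: beats B and A; loses to C → score 2.
A: loses to B, C, and D → score 0.
C has the best pairwise record.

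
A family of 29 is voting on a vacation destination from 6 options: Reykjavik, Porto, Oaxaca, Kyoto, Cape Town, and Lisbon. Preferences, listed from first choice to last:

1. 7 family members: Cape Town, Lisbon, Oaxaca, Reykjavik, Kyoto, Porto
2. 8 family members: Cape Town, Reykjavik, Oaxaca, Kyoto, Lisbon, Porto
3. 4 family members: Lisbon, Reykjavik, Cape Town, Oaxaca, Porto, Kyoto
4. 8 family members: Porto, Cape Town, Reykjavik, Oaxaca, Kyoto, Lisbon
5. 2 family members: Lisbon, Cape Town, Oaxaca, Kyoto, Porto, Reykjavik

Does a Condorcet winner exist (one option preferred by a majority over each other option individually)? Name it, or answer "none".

Cape Town vs Reykjavik: 25–4 for Cape Town.
Cape Town vs Porto: 21–8 for Cape Town.
Cape Town vs Oaxaca: 29–0 for Cape Town.
Cape Town vs Kyoto: 29–0 for Cape Town.
Cape Town vs Lisbon: 23–6 for Cape Town.
Cape Town beats every other option head-to-head.

Cape Town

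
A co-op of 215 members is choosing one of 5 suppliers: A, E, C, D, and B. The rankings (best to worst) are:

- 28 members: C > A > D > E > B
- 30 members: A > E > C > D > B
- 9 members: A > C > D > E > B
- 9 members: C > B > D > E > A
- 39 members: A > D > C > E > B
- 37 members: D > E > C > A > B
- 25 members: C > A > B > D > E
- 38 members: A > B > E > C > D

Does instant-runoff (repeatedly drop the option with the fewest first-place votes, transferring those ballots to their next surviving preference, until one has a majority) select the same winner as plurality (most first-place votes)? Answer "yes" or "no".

Instant-runoff — R1 A 116, E 0, C 62, D 37, B 0 (A winner). Winner: A.
Plurality — first-place votes: A 116, E 0, C 62, D 37, B 0. Winner: A.
The two methods agree.

yes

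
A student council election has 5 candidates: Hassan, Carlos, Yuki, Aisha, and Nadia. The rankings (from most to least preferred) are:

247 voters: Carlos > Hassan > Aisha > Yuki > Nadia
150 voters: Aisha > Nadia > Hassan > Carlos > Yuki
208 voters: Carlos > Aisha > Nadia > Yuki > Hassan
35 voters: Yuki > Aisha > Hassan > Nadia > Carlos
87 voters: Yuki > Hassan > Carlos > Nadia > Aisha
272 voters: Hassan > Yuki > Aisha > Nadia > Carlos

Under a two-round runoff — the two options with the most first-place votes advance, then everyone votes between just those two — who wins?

Hassan

Round 1 first-place votes: Hassan 272, Carlos 455, Yuki 122, Aisha 150, Nadia 0.
Carlos and Hassan advance.
Runoff: Carlos is preferred to Hassan by 455 voters; Hassan by 544.
Hassan wins the runoff.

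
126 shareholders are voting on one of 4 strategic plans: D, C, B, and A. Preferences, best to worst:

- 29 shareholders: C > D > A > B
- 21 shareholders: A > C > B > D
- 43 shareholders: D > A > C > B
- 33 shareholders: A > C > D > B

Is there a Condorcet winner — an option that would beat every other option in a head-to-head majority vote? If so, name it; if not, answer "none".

Checking pairwise contests:
C beats D 83–43.
A beats C 97–29.
D beats B 105–21.
D beats A 72–54.
Every option loses at least one head-to-head, so there is no Condorcet winner.

none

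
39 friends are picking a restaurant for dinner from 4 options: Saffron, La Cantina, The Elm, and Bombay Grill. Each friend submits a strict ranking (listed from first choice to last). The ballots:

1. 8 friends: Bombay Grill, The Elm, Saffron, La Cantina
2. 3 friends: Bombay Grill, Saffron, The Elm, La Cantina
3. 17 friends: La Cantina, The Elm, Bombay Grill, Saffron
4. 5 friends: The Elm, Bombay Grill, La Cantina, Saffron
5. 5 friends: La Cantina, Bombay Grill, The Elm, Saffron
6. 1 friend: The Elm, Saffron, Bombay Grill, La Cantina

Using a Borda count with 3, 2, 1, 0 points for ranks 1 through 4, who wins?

Saffron: 8·1 + 3·2 + 17·0 + 5·0 + 5·0 + 1·2 = 16
La Cantina: 8·0 + 3·0 + 17·3 + 5·1 + 5·3 + 1·0 = 71
The Elm: 8·2 + 3·1 + 17·2 + 5·3 + 5·1 + 1·3 = 76
Bombay Grill: 8·3 + 3·3 + 17·1 + 5·2 + 5·2 + 1·1 = 71
The Elm has the highest Borda score (76).

The Elm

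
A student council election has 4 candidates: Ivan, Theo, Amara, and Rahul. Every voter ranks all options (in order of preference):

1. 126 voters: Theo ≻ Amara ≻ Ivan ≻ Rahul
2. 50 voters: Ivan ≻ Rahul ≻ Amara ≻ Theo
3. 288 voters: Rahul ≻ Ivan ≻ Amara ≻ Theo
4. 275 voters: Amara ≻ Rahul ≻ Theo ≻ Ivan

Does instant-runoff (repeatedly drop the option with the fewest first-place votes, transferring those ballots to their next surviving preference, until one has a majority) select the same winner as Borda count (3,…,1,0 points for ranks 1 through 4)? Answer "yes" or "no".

Instant-runoff — R1 Ivan 50, Theo 126, Amara 275, Rahul 288 (Ivan out); R2 Theo 126, Amara 275, Rahul 338 (Theo out); R3 Amara 401, Rahul 338 (Amara winner). Winner: Amara.
Borda — scores: Ivan 852, Theo 653, Amara 1415, Rahul 1514. Winner: Rahul.
The two methods disagree.

no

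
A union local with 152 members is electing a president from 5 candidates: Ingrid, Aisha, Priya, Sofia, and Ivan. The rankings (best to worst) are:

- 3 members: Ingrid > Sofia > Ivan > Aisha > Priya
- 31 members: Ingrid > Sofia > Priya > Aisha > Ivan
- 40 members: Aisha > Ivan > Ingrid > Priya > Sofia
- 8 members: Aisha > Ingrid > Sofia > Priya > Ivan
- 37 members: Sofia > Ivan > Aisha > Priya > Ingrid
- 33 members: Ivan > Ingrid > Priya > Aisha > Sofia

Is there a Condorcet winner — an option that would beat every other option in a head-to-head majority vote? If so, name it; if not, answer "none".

Aisha

Aisha vs Ingrid: 85–67 for Aisha.
Aisha vs Priya: 88–64 for Aisha.
Aisha vs Sofia: 81–71 for Aisha.
Aisha vs Ivan: 79–73 for Aisha.
Aisha beats every other option head-to-head.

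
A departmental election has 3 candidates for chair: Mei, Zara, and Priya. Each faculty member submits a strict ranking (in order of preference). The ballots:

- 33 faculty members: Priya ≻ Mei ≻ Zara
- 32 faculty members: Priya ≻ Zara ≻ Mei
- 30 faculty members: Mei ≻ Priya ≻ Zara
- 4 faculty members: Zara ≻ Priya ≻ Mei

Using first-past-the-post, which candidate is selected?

First-place votes: Mei 30, Zara 4, Priya 65.
Priya has the most first-place votes.

Priya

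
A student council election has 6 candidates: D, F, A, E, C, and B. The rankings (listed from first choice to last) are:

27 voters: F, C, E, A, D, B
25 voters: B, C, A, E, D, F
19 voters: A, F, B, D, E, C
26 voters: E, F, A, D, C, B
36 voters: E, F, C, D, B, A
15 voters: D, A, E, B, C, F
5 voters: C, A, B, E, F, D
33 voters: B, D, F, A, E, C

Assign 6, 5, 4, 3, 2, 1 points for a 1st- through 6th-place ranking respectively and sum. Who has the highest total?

F

D: 27·2 + 25·2 + 19·3 + 26·3 + 36·3 + 15·6 + 5·1 + 33·5 = 607
F: 27·6 + 25·1 + 19·5 + 26·5 + 36·5 + 15·1 + 5·2 + 33·4 = 749
A: 27·3 + 25·4 + 19·6 + 26·4 + 36·1 + 15·5 + 5·5 + 33·3 = 634
E: 27·4 + 25·3 + 19·2 + 26·6 + 36·6 + 15·4 + 5·3 + 33·2 = 734
C: 27·5 + 25·5 + 19·1 + 26·2 + 36·4 + 15·2 + 5·6 + 33·1 = 568
B: 27·1 + 25·6 + 19·4 + 26·1 + 36·2 + 15·3 + 5·4 + 33·6 = 614
F has the highest Borda score (749).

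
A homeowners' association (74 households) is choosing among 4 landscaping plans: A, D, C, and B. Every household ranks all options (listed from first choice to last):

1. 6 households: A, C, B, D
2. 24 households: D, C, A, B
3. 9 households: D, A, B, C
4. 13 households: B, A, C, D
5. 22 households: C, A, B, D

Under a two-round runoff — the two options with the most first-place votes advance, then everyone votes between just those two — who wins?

Round 1 first-place votes: A 6, D 33, C 22, B 13.
D and C advance.
Runoff: D is preferred to C by 33 voters; C by 41.
C wins the runoff.

C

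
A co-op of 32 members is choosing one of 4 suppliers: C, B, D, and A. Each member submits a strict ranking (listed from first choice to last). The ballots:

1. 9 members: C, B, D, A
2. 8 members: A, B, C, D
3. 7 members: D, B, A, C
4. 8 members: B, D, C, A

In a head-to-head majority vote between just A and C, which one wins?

C

Voters preferring A to C: 15; preferring C to A: 17.
C wins the head-to-head.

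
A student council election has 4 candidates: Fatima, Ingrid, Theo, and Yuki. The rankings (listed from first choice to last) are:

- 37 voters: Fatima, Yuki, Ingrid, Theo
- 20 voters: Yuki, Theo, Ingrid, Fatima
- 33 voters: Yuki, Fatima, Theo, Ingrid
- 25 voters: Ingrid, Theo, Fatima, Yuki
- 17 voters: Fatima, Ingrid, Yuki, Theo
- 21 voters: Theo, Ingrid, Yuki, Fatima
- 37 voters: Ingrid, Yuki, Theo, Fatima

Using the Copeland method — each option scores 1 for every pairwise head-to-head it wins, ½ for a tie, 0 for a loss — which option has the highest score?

Ingrid

Fatima: loses to Ingrid, Theo, and Yuki → score 0.
Ingrid: beats Fatima, Theo, and Yuki → score 3.
Theo: beats Fatima; loses to Ingrid and Yuki → score 1.
Yuki: beats Fatima and Theo; loses to Ingrid → score 2.
Ingrid has the best pairwise record.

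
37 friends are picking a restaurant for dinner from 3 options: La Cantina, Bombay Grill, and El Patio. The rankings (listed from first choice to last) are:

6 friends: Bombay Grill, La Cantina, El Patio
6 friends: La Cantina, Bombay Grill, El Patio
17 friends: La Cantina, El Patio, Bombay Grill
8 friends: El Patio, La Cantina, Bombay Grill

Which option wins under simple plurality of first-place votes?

First-place votes: La Cantina 23, Bombay Grill 6, El Patio 8.
La Cantina has the most first-place votes.

La Cantina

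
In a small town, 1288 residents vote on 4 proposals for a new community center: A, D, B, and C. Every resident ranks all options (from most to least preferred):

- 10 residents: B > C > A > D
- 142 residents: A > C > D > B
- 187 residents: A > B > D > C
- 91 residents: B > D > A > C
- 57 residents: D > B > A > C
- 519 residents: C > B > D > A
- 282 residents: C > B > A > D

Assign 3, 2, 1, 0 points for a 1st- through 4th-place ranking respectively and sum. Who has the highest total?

A: 10·1 + 142·3 + 187·3 + 91·1 + 57·1 + 519·0 + 282·1 = 1427
D: 10·0 + 142·1 + 187·1 + 91·2 + 57·3 + 519·1 + 282·0 = 1201
B: 10·3 + 142·0 + 187·2 + 91·3 + 57·2 + 519·2 + 282·2 = 2393
C: 10·2 + 142·2 + 187·0 + 91·0 + 57·0 + 519·3 + 282·3 = 2707
C has the highest Borda score (2707).

C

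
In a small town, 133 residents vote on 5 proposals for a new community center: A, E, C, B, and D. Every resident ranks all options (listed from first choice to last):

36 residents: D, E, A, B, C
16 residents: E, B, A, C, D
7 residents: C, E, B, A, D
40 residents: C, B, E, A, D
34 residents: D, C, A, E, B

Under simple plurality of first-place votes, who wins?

D

First-place votes: A 0, E 16, C 47, B 0, D 70.
D has the most first-place votes.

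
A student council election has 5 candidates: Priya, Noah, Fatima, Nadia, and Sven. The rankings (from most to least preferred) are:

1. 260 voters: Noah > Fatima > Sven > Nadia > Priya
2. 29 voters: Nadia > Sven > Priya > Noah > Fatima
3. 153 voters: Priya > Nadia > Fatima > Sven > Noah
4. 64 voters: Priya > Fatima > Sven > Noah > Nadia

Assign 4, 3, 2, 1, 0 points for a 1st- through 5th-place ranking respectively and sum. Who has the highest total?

Fatima

Priya: 260·0 + 29·2 + 153·4 + 64·4 = 926
Noah: 260·4 + 29·1 + 153·0 + 64·1 = 1133
Fatima: 260·3 + 29·0 + 153·2 + 64·3 = 1278
Nadia: 260·1 + 29·4 + 153·3 + 64·0 = 835
Sven: 260·2 + 29·3 + 153·1 + 64·2 = 888
Fatima has the highest Borda score (1278).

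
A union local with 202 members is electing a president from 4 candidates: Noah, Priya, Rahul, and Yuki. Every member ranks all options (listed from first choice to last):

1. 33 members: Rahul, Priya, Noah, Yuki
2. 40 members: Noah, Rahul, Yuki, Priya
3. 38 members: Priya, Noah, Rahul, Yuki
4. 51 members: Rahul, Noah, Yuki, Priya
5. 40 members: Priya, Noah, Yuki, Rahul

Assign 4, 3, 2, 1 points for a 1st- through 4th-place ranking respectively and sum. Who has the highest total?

Noah: 33·2 + 40·4 + 38·3 + 51·3 + 40·3 = 613
Priya: 33·3 + 40·1 + 38·4 + 51·1 + 40·4 = 502
Rahul: 33·4 + 40·3 + 38·2 + 51·4 + 40·1 = 572
Yuki: 33·1 + 40·2 + 38·1 + 51·2 + 40·2 = 333
Noah has the highest Borda score (613).

Noah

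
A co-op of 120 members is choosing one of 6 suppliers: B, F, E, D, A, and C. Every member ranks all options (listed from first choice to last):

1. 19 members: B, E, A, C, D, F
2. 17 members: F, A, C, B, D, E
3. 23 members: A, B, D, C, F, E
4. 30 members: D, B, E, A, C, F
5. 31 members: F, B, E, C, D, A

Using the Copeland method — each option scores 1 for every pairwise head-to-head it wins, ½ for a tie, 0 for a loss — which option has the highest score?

B: beats F, E, D, A, and C → score 5.
F: beats E; loses to B, D, A, and C → score 1.
E: beats A and C; loses to B, F, and D → score 2.
D: beats F, E, and A; loses to B and C → score 3.
A: beats F and C; loses to B, E, and D → score 2.
C: beats F and D; loses to B, E, and A → score 2.
B has the best pairwise record.

B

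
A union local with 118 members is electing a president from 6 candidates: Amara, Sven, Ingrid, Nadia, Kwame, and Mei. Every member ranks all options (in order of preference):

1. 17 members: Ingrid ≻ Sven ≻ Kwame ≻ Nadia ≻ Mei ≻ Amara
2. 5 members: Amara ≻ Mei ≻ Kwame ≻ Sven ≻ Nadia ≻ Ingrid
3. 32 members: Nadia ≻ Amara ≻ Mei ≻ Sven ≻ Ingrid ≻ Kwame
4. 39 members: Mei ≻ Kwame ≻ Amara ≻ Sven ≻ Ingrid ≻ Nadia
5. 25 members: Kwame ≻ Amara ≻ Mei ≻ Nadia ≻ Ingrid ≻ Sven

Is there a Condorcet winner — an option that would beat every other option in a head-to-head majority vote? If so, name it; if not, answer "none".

none

Checking pairwise contests:
Kwame beats Amara 81–37.
Amara beats Sven 101–17.
Amara beats Ingrid 101–17.
Amara beats Nadia 69–49.
Mei beats Kwame 76–42.
Amara beats Mei 62–56.
Every option loses at least one head-to-head, so there is no Condorcet winner.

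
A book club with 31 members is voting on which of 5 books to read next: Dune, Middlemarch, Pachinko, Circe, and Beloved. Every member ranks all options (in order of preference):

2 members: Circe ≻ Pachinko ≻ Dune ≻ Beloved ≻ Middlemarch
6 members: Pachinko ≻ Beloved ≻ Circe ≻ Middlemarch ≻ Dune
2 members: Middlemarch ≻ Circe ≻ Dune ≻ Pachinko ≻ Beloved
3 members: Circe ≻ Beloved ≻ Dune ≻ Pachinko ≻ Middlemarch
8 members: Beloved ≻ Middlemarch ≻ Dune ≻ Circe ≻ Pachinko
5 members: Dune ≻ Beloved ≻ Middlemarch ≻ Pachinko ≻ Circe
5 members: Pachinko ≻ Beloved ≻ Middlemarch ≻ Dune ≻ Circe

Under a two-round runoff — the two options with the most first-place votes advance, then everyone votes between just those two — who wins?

Round 1 first-place votes: Dune 5, Middlemarch 2, Pachinko 11, Circe 5, Beloved 8.
Pachinko and Beloved advance.
Runoff: Pachinko is preferred to Beloved by 15 voters; Beloved by 16.
Beloved wins the runoff.

Beloved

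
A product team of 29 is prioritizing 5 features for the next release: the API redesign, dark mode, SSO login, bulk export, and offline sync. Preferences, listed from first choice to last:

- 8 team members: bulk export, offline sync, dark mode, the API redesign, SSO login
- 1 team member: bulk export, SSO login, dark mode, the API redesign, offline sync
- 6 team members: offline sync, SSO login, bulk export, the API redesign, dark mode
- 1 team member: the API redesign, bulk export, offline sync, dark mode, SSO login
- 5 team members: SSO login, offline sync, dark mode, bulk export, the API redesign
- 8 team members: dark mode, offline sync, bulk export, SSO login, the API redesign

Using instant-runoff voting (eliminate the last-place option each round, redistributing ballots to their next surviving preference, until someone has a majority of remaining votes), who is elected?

Round 1: the API redesign 1, dark mode 8, SSO login 5, bulk export 9, offline sync 6. Eliminate the API redesign.
Round 2: dark mode 8, SSO login 5, bulk export 10, offline sync 6. Eliminate SSO login.
Round 3: dark mode 8, bulk export 10, offline sync 11. Eliminate dark mode.
Round 4: bulk export 10, offline sync 19. Offline sync has a majority.

offline sync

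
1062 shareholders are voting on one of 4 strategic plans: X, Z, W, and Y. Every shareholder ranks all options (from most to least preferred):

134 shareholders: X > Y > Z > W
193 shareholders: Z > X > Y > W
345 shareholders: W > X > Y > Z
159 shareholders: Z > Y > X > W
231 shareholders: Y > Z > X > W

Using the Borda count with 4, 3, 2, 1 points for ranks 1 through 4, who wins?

X: 134·4 + 193·3 + 345·3 + 159·2 + 231·2 = 2930
Z: 134·2 + 193·4 + 345·1 + 159·4 + 231·3 = 2714
W: 134·1 + 193·1 + 345·4 + 159·1 + 231·1 = 2097
Y: 134·3 + 193·2 + 345·2 + 159·3 + 231·4 = 2879
X has the highest Borda score (2930).

X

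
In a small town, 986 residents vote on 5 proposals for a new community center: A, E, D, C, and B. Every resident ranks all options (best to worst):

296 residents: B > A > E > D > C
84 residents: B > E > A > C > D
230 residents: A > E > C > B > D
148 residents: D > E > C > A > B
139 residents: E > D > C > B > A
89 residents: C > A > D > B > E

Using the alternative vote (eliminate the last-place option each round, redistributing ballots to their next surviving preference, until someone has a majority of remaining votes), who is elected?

Round 1: A 230, E 139, D 148, C 89, B 380. Eliminate C.
Round 2: A 319, E 139, D 148, B 380. Eliminate E.
Round 3: A 319, D 287, B 380. Eliminate D.
Round 4: A 467, B 519. B has a majority.

B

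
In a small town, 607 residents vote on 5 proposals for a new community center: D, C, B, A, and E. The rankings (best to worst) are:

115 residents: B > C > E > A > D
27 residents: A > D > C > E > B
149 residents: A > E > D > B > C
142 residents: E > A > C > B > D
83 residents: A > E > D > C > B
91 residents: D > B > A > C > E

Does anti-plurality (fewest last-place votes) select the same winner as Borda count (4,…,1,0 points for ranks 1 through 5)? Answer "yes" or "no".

yes

Anti-plurality — last-place votes: D 257, C 149, B 110, A 0, E 91. Winner: A.
Borda — scores: D 909, C 857, B 1024, A 1759, E 1521. Winner: A.
The two methods agree.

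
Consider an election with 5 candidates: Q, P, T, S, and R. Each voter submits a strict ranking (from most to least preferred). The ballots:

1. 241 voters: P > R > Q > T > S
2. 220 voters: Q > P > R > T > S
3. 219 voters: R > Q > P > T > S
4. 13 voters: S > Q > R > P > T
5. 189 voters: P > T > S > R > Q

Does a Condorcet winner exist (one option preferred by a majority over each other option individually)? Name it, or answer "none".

none

Checking pairwise contests:
R beats Q 649–233.
Q beats P 452–430.
Q beats T 693–189.
Q beats S 680–202.
P beats R 650–232.
Every option loses at least one head-to-head, so there is no Condorcet winner.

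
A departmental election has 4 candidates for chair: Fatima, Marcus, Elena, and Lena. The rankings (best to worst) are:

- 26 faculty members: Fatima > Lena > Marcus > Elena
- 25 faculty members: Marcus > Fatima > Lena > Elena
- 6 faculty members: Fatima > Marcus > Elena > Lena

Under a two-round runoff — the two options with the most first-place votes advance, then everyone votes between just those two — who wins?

Round 1 first-place votes: Fatima 32, Marcus 25, Elena 0, Lena 0.
Fatima and Marcus advance.
Runoff: Fatima is preferred to Marcus by 32 voters; Marcus by 25.
Fatima wins the runoff.

Fatima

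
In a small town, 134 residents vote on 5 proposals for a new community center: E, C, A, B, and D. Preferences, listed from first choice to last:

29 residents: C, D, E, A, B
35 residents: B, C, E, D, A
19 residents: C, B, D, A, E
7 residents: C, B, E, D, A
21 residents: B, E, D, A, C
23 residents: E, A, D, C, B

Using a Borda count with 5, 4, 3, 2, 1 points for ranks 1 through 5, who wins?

E: 29·3 + 35·3 + 19·1 + 7·3 + 21·4 + 23·5 = 431
C: 29·5 + 35·4 + 19·5 + 7·5 + 21·1 + 23·2 = 482
A: 29·2 + 35·1 + 19·2 + 7·1 + 21·2 + 23·4 = 272
B: 29·1 + 35·5 + 19·4 + 7·4 + 21·5 + 23·1 = 436
D: 29·4 + 35·2 + 19·3 + 7·2 + 21·3 + 23·3 = 389
C has the highest Borda score (482).

C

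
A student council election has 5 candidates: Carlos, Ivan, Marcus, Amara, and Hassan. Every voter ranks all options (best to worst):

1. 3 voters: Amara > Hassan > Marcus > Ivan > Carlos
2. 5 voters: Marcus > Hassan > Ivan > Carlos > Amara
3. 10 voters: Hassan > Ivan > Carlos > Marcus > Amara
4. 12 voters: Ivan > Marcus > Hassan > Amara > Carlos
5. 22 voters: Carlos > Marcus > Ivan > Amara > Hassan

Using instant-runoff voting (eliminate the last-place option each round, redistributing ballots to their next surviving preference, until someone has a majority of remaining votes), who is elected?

Hassan

Round 1: Carlos 22, Ivan 12, Marcus 5, Amara 3, Hassan 10. Eliminate Amara.
Round 2: Carlos 22, Ivan 12, Marcus 5, Hassan 13. Eliminate Marcus.
Round 3: Carlos 22, Ivan 12, Hassan 18. Eliminate Ivan.
Round 4: Carlos 22, Hassan 30. Hassan has a majority.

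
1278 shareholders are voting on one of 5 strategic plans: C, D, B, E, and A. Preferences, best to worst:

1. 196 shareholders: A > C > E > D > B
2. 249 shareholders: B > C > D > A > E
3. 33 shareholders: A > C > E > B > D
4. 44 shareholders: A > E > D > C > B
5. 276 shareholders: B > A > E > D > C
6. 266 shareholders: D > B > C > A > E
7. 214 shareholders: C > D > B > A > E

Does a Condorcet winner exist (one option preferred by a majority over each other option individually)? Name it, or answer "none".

none

Checking pairwise contests:
B beats C 791–487.
C beats D 692–586.
D beats B 720–558.
C beats E 958–320.
C beats A 729–549.
Every option loses at least one head-to-head, so there is no Condorcet winner.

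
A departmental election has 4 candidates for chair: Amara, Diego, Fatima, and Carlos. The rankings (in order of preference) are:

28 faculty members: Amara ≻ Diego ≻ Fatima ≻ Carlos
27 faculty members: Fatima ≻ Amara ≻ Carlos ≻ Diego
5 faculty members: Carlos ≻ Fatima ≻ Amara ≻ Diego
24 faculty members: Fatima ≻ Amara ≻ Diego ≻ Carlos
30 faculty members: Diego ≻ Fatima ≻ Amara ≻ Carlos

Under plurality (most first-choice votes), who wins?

First-place votes: Amara 28, Diego 30, Fatima 51, Carlos 5.
Fatima has the most first-place votes.

Fatima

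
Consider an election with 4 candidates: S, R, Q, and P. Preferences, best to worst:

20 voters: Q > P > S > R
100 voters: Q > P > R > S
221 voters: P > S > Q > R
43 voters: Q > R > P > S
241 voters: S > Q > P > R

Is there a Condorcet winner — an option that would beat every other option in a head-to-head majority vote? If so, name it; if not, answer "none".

Checking pairwise contests:
P beats S 384–241.
S beats R 482–143.
S beats Q 462–163.
Q beats P 404–221.
Every option loses at least one head-to-head, so there is no Condorcet winner.

none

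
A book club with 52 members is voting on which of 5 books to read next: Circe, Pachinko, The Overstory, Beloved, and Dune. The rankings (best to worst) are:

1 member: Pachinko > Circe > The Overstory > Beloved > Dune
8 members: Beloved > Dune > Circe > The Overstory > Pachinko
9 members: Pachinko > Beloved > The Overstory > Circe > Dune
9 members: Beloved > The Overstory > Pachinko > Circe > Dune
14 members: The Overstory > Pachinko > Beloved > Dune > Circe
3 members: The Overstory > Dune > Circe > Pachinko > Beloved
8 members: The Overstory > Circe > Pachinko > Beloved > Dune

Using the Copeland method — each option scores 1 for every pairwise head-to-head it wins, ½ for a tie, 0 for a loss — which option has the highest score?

The Overstory

Circe: beats Dune; loses to Pachinko, The Overstory, and Beloved → score 1.
Pachinko: beats Circe, Beloved, and Dune; loses to The Overstory → score 3.
The Overstory: beats Circe, Pachinko, and Dune; ties Beloved → score 3.5.
Beloved: beats Circe and Dune; ties The Overstory; loses to Pachinko → score 2.5.
Dune: loses to Circe, Pachinko, The Overstory, and Beloved → score 0.
The Overstory has the best pairwise record.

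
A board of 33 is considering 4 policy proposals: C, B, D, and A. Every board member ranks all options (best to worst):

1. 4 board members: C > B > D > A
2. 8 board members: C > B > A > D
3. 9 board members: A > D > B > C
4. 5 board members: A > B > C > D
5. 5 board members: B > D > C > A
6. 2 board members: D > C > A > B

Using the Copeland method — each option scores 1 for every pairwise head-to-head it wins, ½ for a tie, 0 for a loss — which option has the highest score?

C: beats D and A; loses to B → score 2.
B: beats C, D, and A → score 3.
D: loses to C, B, and A → score 0.
A: beats D; loses to C and B → score 1.
B has the best pairwise record.

B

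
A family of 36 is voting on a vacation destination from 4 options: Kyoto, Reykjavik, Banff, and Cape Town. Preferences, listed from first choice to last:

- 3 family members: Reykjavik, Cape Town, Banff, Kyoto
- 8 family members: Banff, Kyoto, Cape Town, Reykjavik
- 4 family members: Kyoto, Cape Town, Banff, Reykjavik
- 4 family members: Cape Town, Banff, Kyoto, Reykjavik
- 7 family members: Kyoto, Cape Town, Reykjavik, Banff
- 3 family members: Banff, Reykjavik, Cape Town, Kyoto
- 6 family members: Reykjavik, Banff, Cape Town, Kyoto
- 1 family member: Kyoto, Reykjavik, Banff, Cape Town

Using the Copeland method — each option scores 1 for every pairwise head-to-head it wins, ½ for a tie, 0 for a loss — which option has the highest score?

Banff

Kyoto: beats Reykjavik and Cape Town; loses to Banff → score 2.
Reykjavik: loses to Kyoto, Banff, and Cape Town → score 0.
Banff: beats Kyoto and Reykjavik; ties Cape Town → score 2.5.
Cape Town: beats Reykjavik; ties Banff; loses to Kyoto → score 1.5.
Banff has the best pairwise record.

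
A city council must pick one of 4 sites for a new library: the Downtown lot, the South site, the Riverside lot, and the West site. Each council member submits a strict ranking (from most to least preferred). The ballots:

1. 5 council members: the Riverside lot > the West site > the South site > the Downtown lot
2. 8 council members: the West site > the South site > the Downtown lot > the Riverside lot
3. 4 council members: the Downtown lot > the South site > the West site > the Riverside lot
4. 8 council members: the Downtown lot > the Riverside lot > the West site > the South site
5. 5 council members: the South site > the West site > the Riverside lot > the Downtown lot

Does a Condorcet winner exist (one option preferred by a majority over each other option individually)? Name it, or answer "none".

the West site

the West site vs the Downtown lot: 18–12 for the West site.
the West site vs the South site: 21–9 for the West site.
the West site vs the Riverside lot: 17–13 for the West site.
the West site beats every other option head-to-head.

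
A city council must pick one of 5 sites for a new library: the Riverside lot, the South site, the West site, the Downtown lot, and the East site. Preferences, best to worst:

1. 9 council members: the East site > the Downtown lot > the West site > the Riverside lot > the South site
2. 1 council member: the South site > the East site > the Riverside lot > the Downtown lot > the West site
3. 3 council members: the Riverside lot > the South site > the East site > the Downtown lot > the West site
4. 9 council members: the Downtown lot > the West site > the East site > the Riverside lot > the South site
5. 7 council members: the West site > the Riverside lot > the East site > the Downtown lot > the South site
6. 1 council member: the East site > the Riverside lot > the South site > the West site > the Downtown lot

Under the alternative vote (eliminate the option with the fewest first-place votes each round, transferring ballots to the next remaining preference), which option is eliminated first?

Round 1: the Riverside lot 3, the South site 1, the West site 7, the Downtown lot 9, the East site 10. Eliminate the South site.

the South site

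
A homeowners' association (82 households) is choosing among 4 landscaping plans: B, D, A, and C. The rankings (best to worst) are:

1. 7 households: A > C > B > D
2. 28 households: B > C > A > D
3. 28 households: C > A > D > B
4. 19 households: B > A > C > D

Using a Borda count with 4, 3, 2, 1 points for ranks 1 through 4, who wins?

C

B: 7·2 + 28·4 + 28·1 + 19·4 = 230
D: 7·1 + 28·1 + 28·2 + 19·1 = 110
A: 7·4 + 28·2 + 28·3 + 19·3 = 225
C: 7·3 + 28·3 + 28·4 + 19·2 = 255
C has the highest Borda score (255).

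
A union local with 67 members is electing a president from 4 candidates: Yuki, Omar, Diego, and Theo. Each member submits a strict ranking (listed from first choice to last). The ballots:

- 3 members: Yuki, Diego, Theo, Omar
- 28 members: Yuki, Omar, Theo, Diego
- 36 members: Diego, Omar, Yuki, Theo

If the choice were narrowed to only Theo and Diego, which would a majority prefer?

Voters preferring Theo to Diego: 28; preferring Diego to Theo: 39.
Diego wins the head-to-head.

Diego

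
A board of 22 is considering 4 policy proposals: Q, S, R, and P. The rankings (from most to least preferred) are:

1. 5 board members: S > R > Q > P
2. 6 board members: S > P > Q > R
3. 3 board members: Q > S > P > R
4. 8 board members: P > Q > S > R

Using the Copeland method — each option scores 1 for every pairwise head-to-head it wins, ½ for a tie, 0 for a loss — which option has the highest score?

S

Q: beats R; ties S; loses to P → score 1.5.
S: beats R and P; ties Q → score 2.5.
R: loses to Q, S, and P → score 0.
P: beats Q and R; loses to S → score 2.
S has the best pairwise record.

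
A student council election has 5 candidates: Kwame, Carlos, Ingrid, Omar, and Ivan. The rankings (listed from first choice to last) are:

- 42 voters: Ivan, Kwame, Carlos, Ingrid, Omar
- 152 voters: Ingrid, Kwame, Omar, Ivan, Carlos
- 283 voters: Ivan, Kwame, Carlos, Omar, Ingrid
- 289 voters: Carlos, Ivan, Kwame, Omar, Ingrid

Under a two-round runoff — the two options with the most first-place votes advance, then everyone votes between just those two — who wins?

Ivan

Round 1 first-place votes: Kwame 0, Carlos 289, Ingrid 152, Omar 0, Ivan 325.
Ivan and Carlos advance.
Runoff: Ivan is preferred to Carlos by 477 voters; Carlos by 289.
Ivan wins the runoff.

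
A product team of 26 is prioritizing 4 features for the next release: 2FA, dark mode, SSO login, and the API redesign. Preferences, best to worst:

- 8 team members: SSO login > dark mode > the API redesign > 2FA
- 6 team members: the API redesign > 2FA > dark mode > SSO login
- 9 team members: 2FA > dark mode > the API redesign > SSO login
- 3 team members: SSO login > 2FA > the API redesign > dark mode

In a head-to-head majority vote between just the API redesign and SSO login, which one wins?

Voters preferring the API redesign to SSO login: 15; preferring SSO login to the API redesign: 11.
the API redesign wins the head-to-head.

the API redesign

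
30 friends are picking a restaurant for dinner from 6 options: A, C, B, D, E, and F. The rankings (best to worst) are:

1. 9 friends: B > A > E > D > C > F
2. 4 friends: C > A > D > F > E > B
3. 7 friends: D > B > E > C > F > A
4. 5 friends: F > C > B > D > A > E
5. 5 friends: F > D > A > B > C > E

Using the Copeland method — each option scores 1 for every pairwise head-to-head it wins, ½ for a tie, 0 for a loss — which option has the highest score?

A: beats E; loses to C, B, D, and F → score 1.
C: beats A and F; loses to B, D, and E → score 2.
B: beats A, C, E, and F; loses to D → score 4.
D: beats A, C, B, E, and F → score 5.
E: beats C and F; loses to A, B, and D → score 2.
F: beats A; loses to C, B, D, and E → score 1.
D has the best pairwise record.

D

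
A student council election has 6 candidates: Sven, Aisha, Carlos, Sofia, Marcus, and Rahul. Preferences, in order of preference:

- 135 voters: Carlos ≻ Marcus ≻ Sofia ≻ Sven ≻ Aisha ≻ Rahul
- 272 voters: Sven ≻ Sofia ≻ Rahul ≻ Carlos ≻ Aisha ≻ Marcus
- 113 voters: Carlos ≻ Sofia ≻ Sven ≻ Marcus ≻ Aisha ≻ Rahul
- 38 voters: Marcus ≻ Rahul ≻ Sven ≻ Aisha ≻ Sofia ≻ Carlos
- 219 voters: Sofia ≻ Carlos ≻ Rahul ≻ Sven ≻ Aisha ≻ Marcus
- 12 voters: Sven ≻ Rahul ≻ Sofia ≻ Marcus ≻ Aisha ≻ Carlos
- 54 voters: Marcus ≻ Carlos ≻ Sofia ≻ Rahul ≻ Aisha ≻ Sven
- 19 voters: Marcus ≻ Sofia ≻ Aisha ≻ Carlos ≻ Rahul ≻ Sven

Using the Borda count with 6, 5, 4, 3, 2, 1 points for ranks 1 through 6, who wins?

Sofia

Sven: 135·3 + 272·6 + 113·4 + 38·4 + 219·3 + 12·6 + 54·1 + 19·1 = 3443
Aisha: 135·2 + 272·2 + 113·2 + 38·3 + 219·2 + 12·2 + 54·2 + 19·4 = 1800
Carlos: 135·6 + 272·3 + 113·6 + 38·1 + 219·5 + 12·1 + 54·5 + 19·3 = 3776
Sofia: 135·4 + 272·5 + 113·5 + 38·2 + 219·6 + 12·4 + 54·4 + 19·5 = 4214
Marcus: 135·5 + 272·1 + 113·3 + 38·6 + 219·1 + 12·3 + 54·6 + 19·6 = 2207
Rahul: 135·1 + 272·4 + 113·1 + 38·5 + 219·4 + 12·5 + 54·3 + 19·2 = 2662
Sofia has the highest Borda score (4214).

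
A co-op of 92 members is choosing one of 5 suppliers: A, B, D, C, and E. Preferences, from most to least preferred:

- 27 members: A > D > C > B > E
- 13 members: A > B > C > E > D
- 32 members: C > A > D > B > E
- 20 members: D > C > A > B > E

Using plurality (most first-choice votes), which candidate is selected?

First-place votes: A 40, B 0, D 20, C 32, E 0.
A has the most first-place votes.

A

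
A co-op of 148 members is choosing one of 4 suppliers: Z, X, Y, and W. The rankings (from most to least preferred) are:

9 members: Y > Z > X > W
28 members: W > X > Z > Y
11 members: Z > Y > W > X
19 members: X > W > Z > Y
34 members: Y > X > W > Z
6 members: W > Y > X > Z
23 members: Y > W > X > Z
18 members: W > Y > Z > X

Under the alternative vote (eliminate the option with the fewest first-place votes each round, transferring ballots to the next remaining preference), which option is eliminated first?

Round 1: Z 11, X 19, Y 66, W 52. Eliminate Z.

Z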